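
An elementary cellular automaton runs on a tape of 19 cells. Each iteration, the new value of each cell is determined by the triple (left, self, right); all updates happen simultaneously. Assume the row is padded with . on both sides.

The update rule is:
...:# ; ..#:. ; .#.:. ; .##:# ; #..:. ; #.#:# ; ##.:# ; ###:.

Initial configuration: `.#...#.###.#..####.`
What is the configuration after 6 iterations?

...#..##.##...#..#.
##....#####.#......
##.##.#...##..#####
######..#.##..#...#
#....#...###....#..
..##...#.#.#.##...#

..##...#.#.#.##...#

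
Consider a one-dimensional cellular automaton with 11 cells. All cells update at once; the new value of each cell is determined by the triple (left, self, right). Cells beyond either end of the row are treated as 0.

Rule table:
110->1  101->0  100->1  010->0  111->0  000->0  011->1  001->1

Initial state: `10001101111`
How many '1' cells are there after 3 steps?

7

step 1: 01011101001
step 2: 10010100110
step 3: 01100011111
count of 1: 7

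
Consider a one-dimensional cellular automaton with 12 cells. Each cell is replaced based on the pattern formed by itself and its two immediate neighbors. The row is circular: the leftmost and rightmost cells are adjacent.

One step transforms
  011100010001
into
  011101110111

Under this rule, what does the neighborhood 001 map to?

1

At position 6 the neighborhood is 001; the next row has 1 there.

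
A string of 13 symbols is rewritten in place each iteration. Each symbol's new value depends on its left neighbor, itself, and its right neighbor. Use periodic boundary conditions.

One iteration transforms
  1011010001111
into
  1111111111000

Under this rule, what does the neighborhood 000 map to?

At position 7 the neighborhood is 000; the next row has 1 there.

1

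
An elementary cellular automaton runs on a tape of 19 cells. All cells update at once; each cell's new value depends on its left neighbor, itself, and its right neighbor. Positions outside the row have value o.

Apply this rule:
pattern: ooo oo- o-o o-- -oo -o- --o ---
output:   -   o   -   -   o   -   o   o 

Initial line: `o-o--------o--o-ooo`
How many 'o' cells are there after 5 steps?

11

step 1: o---ooooooo--o--o--
step 2: o-ooo-----o-o--o--o
step 3: o-o-o-oooo----o--oo
step 4: o-----o--o-ooo--oo-
step 5: o-oooo--o--o-o-ooo-
count of o: 11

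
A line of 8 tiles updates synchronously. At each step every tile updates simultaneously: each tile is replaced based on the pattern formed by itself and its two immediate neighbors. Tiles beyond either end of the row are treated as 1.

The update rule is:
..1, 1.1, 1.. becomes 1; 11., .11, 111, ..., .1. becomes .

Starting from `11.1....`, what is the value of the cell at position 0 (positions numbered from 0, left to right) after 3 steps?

..1.1..1
11.1.11.
..1.1..1
position 0 holds .

.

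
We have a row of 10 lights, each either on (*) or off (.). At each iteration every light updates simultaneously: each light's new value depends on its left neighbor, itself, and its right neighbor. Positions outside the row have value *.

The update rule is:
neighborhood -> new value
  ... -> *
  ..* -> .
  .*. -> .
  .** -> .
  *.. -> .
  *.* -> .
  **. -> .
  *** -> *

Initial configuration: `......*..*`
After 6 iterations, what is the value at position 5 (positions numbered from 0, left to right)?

.****.....
..**..***.
.......*..
.*****....
..***..**.
...*......
position 5 holds .

.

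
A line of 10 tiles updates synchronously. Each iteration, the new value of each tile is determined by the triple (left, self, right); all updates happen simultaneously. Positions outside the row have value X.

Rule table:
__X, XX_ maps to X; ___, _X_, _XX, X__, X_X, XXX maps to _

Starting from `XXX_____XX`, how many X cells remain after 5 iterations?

__X____X__
_X____X__X
_____X__X_
____X__X__
___X__X__X
count of X: 3

3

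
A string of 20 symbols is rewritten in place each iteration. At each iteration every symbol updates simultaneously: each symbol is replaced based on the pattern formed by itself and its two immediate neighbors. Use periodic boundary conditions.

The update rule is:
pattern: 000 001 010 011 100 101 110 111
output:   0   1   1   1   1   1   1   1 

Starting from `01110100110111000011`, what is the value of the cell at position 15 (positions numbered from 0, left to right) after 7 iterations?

1

11111111111111100111
11111111111111111111
11111111111111111111  (fixed point — unchanged through iteration 7)
position 15 holds 1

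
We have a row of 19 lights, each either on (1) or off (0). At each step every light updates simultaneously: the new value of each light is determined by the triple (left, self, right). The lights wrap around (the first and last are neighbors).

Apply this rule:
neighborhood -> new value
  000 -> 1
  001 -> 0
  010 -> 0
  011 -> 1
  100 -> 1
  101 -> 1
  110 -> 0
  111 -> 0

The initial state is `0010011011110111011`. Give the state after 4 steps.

0101010110101010101

1001010110001100110
0100101101101010101
1010011011010101010
0101010110101010101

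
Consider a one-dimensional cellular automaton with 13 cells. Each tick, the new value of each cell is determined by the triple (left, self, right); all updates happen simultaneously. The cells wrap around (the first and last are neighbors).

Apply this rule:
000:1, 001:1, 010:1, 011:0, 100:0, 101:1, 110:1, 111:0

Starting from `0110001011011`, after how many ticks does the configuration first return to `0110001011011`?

tick 1: 1010111101101
tick 2: 1111000110110
tick 3: 0001011011011
tick 4: 0111101101101
tick 5: 1000110110111
tick 6: 1011011011000
tick 7: 1101101101011
tick 8: 0110110111100
tick 9: 1011011000101
tick 10: 1101101011110
tick 11: 0110111100011
tick 12: 1011000101101
tick 13: 1101011110110
tick 14: 0111100011011
tick 15: 1000101101101
tick 16: 1011110110110
tick 17: 1100011011011
tick 18: 0101101101100
tick 19: 1110110110101
tick 20: 0011011011110
tick 21: 1101101100010
tick 22: 0110110101111
tick 23: 1011011110001
tick 24: 1101100010110
tick 25: 0110101111011
tick 26: 1011110001101
tick 27: 1100010110110
tick 28: 0101111011011
tick 29: 1110001101101
tick 30: 0010110110110
tick 31: 1111011011010
tick 32: 0001101101111
tick 33: 0110110110001
tick 34: 1011011010111
tick 35: 1101101111000
tick 36: 0110110001011
tick 37: 1011010111101
tick 38: 1101111000110
tick 39: 0110001011011

39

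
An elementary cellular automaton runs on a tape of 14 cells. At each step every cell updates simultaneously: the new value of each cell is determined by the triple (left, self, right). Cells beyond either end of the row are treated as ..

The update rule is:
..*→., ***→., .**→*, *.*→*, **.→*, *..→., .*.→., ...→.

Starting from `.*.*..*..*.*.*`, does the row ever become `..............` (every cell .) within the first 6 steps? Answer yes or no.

..*.......*.*.
...........*..
..............
all cells are . at step 3

yes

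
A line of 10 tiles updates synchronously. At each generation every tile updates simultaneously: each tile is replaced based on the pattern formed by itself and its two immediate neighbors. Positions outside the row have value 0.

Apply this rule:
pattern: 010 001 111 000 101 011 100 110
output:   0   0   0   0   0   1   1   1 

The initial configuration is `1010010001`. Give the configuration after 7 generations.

0000000001

generation 1: 0001001000
generation 2: 0000100100
generation 3: 0000010010
generation 4: 0000001001
generation 5: 0000000100
generation 6: 0000000010
generation 7: 0000000001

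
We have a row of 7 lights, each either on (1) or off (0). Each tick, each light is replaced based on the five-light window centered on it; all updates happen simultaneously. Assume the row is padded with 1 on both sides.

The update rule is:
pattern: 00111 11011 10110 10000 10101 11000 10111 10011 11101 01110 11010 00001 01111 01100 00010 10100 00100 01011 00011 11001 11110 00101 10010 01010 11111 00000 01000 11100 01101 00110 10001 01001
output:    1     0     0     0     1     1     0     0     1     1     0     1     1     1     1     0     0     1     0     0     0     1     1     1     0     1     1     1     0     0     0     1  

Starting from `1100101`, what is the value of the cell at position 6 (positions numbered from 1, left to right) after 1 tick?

tick 1: 0101110
position 6 holds 1

1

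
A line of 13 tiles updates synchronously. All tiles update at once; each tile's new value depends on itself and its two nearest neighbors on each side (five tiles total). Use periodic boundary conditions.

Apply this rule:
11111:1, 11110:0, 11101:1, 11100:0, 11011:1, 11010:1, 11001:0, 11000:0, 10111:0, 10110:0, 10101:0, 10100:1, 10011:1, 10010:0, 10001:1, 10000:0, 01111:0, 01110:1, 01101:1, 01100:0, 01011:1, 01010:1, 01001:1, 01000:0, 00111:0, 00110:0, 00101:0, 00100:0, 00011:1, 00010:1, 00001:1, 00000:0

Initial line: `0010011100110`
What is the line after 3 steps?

1011000001101

step 1: 1101101001000
step 2: 0110111100011
step 3: 1011000001101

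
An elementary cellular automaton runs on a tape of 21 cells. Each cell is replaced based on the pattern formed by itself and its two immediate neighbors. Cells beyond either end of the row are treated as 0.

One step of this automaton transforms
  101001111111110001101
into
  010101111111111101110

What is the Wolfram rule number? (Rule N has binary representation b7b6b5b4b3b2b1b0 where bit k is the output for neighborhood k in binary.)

position 6: 111 → 1  (bit 7 = 1)
position 13: 110 → 1  (bit 6 = 1)
position 1: 101 → 1  (bit 5 = 1)
position 3: 100 → 1  (bit 4 = 1)
position 5: 011 → 1  (bit 3 = 1)
position 0: 010 → 0  (bit 2 = 0)
position 4: 001 → 0  (bit 1 = 0)
position 15: 000 → 1  (bit 0 = 1)
bits b7..b0 = 11111001 = 249

249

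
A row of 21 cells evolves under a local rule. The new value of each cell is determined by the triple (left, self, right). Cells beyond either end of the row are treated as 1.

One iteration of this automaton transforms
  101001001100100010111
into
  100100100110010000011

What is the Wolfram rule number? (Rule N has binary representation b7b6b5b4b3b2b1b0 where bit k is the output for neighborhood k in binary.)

208

position 19: 111 → 1  (bit 7 = 1)
position 0: 110 → 1  (bit 6 = 1)
position 1: 101 → 0  (bit 5 = 0)
position 3: 100 → 1  (bit 4 = 1)
position 8: 011 → 0  (bit 3 = 0)
position 2: 010 → 0  (bit 2 = 0)
position 4: 001 → 0  (bit 1 = 0)
position 14: 000 → 0  (bit 0 = 0)
bits b7..b0 = 11010000 = 208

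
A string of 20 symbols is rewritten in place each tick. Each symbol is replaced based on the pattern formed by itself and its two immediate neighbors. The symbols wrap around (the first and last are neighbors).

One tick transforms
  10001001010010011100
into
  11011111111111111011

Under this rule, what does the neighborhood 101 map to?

At position 8 the neighborhood is 101; the next row has 1 there.

1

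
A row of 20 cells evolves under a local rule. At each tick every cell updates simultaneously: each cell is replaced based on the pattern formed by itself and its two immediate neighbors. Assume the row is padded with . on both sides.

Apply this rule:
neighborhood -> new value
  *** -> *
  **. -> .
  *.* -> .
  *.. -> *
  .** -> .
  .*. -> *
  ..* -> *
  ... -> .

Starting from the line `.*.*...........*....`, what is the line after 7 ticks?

***.***...***.***...

**.**.........***...
.....*.......*.*.*..
....***.....**.*.**.
...*.*.*...*...*...*
..**.*.**.***.***.**
.*...*.....*...*....
***.***...***.***...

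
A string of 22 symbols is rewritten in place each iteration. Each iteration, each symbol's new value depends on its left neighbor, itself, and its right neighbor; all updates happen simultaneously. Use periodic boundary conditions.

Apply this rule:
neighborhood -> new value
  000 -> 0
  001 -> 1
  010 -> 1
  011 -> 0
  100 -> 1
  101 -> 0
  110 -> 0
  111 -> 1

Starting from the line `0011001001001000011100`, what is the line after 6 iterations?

0011011100111110111010

0100111111111100101010
1111011111111011101011
1110001111110001001001
1101010111101011111110
0001010011001001111100
0011011100111110111010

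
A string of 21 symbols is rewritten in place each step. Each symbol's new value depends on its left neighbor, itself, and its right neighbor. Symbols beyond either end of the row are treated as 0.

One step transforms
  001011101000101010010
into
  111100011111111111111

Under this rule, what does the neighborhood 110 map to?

0

At position 6 the neighborhood is 110; the next row has 0 there.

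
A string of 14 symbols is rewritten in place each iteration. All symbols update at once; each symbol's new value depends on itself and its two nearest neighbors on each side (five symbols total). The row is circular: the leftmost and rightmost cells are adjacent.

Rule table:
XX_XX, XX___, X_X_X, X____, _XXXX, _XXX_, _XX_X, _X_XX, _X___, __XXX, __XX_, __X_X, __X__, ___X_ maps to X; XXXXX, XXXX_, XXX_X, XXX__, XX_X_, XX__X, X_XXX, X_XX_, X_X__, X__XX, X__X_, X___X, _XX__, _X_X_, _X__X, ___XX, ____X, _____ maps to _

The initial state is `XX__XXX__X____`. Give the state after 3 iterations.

X___XX___XXX__
XX__X_X__XX___
X___X____X_X__

X___X____X_X__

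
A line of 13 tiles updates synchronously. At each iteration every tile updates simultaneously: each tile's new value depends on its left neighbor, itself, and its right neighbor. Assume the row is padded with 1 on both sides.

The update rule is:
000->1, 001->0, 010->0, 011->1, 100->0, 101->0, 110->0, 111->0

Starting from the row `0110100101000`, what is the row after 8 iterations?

iteration 1: 0100000000010
iteration 2: 0001111111000
iteration 3: 0101000000010
iteration 4: 0000011111000
iteration 5: 0111010000010
iteration 6: 0100000111000
iteration 7: 0001110100010
iteration 8: 0101000001000

0101000001000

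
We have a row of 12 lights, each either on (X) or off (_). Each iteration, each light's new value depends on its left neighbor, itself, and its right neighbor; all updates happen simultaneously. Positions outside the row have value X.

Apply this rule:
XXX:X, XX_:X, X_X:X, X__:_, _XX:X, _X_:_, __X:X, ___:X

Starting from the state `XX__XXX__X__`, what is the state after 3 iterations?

XX_XXXX_X__X
XXXXXXXX__XX
XXXXXXXX_XXX

XXXXXXXX_XXX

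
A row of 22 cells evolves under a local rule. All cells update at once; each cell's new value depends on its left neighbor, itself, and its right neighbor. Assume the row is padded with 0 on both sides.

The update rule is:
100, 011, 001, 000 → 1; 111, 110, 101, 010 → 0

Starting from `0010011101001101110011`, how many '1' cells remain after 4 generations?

14

1101110000111001001110
1001001111100110111001
0110111000011100100110
1100100111110011011101
count of 1: 14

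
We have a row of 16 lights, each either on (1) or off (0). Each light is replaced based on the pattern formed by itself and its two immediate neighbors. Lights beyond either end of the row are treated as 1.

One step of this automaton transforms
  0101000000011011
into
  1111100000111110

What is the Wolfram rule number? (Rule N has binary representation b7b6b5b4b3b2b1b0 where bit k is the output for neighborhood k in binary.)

126

position 15: 111 → 0  (bit 7 = 0)
position 12: 110 → 1  (bit 6 = 1)
position 0: 101 → 1  (bit 5 = 1)
position 4: 100 → 1  (bit 4 = 1)
position 11: 011 → 1  (bit 3 = 1)
position 1: 010 → 1  (bit 2 = 1)
position 10: 001 → 1  (bit 1 = 1)
position 5: 000 → 0  (bit 0 = 0)
bits b7..b0 = 01111110 = 126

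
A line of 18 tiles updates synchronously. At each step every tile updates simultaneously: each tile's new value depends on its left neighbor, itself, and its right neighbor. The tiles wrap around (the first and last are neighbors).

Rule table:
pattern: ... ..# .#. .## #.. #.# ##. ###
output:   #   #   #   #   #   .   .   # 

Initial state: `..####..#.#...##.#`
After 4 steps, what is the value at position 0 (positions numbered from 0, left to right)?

#####.###.#####..#
####..##..####.###
###.###.#####..###
##..##..####.#####
position 0 holds #

#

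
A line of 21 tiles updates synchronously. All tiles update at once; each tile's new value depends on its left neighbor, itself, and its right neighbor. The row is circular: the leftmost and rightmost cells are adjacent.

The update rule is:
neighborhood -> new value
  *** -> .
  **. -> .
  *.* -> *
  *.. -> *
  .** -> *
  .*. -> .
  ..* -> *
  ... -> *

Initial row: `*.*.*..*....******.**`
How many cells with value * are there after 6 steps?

step 1: .*.*.**.*****.....**.
step 2: *.*.**.**....******.*
step 3: .*.**.**.*****.....**
step 4: *.**.**.**....******.
step 5: .**.**.**.*****.....*
step 6: **.**.**.**....*****.
count of *: 13

13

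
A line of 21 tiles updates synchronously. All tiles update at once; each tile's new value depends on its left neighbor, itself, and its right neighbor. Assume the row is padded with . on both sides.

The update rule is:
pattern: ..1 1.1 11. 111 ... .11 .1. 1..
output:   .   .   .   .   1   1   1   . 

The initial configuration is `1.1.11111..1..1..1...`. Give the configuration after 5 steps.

1.1.1.1.1..1..1..1.1.

1.1.1......1..1..1.11
1.1.1.1111.1..1..1.1.
1.1.1.1....1..1..1.1.
1.1.1.1.11.1..1..1.1.
1.1.1.1.1..1..1..1.1.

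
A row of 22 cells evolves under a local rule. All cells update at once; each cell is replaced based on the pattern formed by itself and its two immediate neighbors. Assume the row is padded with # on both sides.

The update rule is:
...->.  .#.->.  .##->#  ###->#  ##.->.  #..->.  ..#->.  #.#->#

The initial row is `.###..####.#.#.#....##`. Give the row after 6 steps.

.........#..........##

###...###.#.#.#.....##
##....##.#.#.#......##
#.....#.#.#.#.......##
.......#.#.#........##
........#.#.........##
.........#..........##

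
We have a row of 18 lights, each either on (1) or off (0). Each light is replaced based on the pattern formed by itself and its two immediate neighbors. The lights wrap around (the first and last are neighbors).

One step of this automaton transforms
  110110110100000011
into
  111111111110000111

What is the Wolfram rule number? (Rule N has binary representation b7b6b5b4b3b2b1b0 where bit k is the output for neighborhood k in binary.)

254

position 0: 111 → 1  (bit 7 = 1)
position 1: 110 → 1  (bit 6 = 1)
position 2: 101 → 1  (bit 5 = 1)
position 10: 100 → 1  (bit 4 = 1)
position 3: 011 → 1  (bit 3 = 1)
position 9: 010 → 1  (bit 2 = 1)
position 15: 001 → 1  (bit 1 = 1)
position 11: 000 → 0  (bit 0 = 0)
bits b7..b0 = 11111110 = 254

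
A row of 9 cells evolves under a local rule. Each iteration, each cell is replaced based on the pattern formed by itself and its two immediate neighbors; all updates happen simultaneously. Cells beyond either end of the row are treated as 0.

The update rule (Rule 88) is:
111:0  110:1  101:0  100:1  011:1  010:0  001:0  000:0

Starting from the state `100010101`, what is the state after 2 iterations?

001000000

iteration 1: 010000000
iteration 2: 001000000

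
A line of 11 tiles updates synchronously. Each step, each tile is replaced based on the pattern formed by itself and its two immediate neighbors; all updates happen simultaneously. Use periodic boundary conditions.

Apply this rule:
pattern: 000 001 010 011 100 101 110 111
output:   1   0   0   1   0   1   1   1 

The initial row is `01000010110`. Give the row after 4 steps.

step 1: 00011001110
step 2: 11011001110
step 3: 11111001111
step 4: 11111001111

11111001111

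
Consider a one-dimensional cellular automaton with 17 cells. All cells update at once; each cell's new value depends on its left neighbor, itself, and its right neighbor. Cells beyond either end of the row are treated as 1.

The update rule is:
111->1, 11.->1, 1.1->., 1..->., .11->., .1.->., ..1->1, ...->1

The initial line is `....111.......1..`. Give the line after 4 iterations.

.111.11.111111..1
..11..1..11111.1.
.1.1.1..1.1111...
.......1...111.11

.......1...111.11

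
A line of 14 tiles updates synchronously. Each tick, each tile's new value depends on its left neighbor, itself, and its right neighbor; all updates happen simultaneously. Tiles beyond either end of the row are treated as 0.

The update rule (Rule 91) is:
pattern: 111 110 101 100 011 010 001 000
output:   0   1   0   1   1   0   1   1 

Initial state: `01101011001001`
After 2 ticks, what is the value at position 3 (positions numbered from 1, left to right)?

1

tick 1: 11100011110110
tick 2: 10111110010111
position 3 holds 1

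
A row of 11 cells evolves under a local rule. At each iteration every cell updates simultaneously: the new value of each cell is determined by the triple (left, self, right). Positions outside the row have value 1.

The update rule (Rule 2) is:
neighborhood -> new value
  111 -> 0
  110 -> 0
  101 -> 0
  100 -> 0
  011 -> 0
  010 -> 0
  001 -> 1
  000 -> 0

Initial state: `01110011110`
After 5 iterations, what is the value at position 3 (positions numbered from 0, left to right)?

00000100000
00001000001
00010000010
00100000100
01000001001
position 3 holds 0

0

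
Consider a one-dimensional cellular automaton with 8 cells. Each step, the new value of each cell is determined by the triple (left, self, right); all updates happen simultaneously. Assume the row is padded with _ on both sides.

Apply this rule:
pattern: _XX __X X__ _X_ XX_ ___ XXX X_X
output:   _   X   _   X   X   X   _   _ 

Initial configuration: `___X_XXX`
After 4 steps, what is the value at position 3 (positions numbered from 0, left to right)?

X

XXXX___X
___X_XXX  (repeats step 0; period 2)
step 4: ___X_XXX
position 3 holds X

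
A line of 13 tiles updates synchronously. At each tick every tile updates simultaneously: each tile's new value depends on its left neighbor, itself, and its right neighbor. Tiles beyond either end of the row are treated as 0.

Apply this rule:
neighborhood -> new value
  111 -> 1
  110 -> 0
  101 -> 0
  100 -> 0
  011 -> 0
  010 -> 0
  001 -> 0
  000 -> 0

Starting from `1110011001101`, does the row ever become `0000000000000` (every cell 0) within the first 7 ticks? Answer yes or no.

yes

tick 1: 0100000000000
tick 2: 0000000000000
all cells are 0 at tick 2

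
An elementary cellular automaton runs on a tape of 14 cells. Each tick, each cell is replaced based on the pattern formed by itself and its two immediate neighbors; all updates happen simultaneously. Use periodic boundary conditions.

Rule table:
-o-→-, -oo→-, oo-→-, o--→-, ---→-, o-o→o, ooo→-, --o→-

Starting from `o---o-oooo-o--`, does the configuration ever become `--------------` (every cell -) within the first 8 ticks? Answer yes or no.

-----o----o---
--------------
all cells are - at tick 2

yes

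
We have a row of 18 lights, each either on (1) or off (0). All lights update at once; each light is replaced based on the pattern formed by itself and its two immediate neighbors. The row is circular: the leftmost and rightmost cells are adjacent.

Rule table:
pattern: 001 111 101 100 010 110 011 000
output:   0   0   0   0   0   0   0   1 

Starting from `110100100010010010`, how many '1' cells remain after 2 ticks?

tick 1: 000000001000000000
tick 2: 111111100011111111
count of 1: 15

15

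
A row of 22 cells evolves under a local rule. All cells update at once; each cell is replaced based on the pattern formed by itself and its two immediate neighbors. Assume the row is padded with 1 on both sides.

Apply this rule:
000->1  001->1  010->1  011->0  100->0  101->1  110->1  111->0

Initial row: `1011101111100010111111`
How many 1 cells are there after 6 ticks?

1100110000101111000000
0101010111110001011111
1111111000010111100000
0000001011111000101111
0111111100001011110000
1000000101111100010111
count of 1: 11

11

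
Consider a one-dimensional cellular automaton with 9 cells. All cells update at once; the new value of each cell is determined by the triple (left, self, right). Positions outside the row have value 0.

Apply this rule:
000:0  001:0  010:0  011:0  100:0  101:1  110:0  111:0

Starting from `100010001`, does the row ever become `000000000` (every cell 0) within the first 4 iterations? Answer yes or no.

yes

000000000
all cells are 0 at iteration 1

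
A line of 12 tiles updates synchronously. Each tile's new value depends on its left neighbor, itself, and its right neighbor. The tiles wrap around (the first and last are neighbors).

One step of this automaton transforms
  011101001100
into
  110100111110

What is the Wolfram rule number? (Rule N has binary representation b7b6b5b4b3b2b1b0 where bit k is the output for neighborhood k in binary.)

90

position 2: 111 → 0  (bit 7 = 0)
position 3: 110 → 1  (bit 6 = 1)
position 4: 101 → 0  (bit 5 = 0)
position 6: 100 → 1  (bit 4 = 1)
position 1: 011 → 1  (bit 3 = 1)
position 5: 010 → 0  (bit 2 = 0)
position 0: 001 → 1  (bit 1 = 1)
position 11: 000 → 0  (bit 0 = 0)
bits b7..b0 = 01011010 = 90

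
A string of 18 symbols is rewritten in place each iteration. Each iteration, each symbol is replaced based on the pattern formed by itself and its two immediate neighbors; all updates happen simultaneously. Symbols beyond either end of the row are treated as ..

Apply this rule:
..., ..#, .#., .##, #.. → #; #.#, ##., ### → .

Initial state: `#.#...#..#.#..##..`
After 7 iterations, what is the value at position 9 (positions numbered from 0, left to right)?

#.########.####.##
#.#........#....#.
#.################
#.#...............
#.################  (repeats iteration 3; period 2)
iteration 7: #.################
position 9 holds #

#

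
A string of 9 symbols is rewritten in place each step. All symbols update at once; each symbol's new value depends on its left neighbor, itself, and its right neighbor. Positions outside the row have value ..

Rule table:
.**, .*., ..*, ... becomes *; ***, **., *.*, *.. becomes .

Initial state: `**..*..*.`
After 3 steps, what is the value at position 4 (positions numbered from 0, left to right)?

.

*..**.**.
*.**..*..
*.*..**.*
position 4 holds .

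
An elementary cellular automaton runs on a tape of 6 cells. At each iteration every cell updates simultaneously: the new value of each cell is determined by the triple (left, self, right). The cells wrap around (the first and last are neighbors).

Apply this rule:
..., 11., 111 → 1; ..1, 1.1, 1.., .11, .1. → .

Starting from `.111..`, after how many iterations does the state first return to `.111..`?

9

..11.1
...1..
11...1
11.1..
.1....
...111
.1..11
.....1
.111..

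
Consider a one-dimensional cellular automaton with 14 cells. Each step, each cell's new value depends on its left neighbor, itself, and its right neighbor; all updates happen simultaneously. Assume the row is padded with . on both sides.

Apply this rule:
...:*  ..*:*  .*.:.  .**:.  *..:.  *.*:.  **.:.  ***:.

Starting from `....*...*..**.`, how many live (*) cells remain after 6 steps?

****..**..*...
.....*...*..**
*****..**..*..
......*...*..*
******..**..*.
.......*...*..
count of *: 2

2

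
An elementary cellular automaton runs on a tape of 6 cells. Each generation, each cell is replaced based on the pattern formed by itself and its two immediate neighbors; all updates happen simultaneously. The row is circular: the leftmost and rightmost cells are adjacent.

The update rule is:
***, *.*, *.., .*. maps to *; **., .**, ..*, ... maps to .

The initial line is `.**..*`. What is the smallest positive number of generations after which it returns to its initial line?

3

*..*.*
.*.**.
.**..*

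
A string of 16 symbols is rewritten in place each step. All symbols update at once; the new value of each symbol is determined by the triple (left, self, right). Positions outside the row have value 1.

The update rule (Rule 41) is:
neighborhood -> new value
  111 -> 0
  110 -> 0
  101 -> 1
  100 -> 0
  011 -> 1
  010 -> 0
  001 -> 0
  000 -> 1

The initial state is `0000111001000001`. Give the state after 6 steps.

0110100000011101
1101001111010011
0010001000100010
0000100010001001
0110001000100001
1100100010001101

1100100010001101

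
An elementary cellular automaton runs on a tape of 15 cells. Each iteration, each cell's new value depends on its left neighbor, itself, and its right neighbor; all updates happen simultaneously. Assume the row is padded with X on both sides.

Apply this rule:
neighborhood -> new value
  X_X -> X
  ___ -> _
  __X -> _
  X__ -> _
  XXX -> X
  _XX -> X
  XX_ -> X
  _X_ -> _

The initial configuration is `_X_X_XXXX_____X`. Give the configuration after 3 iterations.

iteration 1: X_X_XXXXX_____X
iteration 2: XX_XXXXXX_____X
iteration 3: XXXXXXXXX_____X

XXXXXXXXX_____X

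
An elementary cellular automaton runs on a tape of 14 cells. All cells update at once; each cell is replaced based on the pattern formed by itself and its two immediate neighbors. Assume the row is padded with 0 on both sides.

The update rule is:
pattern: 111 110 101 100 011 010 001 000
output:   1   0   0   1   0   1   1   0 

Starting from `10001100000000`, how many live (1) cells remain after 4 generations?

11010010000000
00011111000000
00101110100000
01100100110000
count of 1: 5

5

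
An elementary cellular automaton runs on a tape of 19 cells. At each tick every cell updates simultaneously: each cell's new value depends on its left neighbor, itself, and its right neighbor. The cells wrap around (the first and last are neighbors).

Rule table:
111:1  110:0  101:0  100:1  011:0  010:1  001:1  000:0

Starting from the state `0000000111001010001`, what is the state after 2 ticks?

0100011010010000001

tick 1: 1000001010111011011
tick 2: 0100011010010000001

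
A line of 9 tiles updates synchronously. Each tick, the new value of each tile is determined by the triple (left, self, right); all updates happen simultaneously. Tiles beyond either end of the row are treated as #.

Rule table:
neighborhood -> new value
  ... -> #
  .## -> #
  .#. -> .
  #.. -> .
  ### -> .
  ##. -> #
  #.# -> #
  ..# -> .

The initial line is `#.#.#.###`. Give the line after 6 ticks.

#######.#

##.#.##..
.##.###..
#####.#..
....##...
.##.##.#.
#######.#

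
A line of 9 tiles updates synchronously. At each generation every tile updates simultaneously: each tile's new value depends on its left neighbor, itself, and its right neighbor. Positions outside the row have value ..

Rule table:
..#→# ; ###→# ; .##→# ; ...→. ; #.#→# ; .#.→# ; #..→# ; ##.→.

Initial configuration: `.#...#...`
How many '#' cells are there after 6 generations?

7

###.###..
##.###.#.
#.###.###
####.###.
###.###.#
##.###.##
count of #: 7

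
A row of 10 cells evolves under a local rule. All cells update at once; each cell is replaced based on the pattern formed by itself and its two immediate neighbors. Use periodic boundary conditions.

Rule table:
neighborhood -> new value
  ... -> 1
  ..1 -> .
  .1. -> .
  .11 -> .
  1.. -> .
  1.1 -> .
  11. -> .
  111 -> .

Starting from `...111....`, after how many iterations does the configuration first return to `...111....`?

2

iteration 1: 11.....111
iteration 2: ...111....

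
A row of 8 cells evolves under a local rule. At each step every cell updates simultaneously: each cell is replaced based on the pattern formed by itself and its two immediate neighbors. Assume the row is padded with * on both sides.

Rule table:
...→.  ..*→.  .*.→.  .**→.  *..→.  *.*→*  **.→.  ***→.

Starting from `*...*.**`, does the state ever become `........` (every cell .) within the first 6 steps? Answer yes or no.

yes

.....*..
........
all cells are . at step 2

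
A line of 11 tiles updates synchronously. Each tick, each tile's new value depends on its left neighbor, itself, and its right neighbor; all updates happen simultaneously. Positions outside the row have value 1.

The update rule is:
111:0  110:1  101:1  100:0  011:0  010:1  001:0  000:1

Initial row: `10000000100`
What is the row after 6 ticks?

00000000100

tick 1: 10111110100
tick 2: 11000011100
tick 3: 01011000100
tick 4: 11101010100
tick 5: 00111111100
tick 6: 00000000100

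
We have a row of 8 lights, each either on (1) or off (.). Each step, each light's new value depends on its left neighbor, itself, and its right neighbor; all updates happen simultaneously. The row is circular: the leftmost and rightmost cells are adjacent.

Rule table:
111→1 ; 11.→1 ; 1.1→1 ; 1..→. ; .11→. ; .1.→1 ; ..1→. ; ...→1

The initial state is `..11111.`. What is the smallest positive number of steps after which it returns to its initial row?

8

1..1111.
1...1111
1.1..111
111...11
111.1..1
11111...
.1111.1.
..11111.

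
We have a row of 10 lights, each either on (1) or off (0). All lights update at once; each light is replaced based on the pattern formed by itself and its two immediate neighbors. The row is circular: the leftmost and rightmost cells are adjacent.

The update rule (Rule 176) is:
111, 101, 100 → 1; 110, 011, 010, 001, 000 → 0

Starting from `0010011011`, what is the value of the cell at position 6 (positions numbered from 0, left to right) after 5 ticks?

tick 1: 1001000100
tick 2: 0100100010
tick 3: 0010010001
tick 4: 1001001000
tick 5: 0100100100
position 6 holds 0

0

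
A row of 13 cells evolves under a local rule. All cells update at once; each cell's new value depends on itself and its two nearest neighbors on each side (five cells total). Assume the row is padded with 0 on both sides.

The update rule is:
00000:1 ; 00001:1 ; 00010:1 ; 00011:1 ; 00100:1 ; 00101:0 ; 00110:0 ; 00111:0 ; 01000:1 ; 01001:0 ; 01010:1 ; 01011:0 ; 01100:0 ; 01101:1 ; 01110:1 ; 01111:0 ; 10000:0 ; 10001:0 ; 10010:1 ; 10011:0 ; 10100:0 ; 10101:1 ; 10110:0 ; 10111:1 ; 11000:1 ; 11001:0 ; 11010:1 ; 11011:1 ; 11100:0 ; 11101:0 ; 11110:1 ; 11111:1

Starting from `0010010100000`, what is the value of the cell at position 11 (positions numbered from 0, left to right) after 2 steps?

1110101010111
0101111110110
position 11 holds 1

1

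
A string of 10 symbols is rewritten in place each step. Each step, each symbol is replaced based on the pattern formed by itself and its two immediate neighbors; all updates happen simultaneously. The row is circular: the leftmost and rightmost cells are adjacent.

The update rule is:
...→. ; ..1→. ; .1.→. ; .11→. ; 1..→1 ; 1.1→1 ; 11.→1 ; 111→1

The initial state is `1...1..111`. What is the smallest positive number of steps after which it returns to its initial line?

10

11...1..11
111...1..1
1111...1..
.1111...1.
..1111...1
1..1111...
.1..1111..
..1..1111.
...1..1111
1...1..111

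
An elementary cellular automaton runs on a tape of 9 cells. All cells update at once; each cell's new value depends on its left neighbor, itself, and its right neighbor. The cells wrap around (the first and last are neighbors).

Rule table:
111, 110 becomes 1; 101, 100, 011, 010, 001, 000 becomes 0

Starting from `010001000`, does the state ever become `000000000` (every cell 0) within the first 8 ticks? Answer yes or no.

yes

000000000
all cells are 0 at tick 1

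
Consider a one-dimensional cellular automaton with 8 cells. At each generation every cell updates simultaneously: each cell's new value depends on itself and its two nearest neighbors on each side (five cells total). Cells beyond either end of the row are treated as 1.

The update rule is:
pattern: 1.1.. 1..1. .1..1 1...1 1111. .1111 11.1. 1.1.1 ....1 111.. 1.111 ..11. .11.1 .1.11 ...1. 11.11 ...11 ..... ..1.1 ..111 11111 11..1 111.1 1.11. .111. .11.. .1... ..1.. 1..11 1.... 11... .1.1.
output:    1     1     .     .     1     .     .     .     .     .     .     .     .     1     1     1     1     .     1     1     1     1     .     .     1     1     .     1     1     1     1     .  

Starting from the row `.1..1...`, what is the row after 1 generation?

.1.11..1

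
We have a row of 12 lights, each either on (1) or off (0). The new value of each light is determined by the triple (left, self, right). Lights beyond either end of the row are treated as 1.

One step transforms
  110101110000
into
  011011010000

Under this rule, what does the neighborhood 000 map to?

0

At position 9 the neighborhood is 000; the next row has 0 there.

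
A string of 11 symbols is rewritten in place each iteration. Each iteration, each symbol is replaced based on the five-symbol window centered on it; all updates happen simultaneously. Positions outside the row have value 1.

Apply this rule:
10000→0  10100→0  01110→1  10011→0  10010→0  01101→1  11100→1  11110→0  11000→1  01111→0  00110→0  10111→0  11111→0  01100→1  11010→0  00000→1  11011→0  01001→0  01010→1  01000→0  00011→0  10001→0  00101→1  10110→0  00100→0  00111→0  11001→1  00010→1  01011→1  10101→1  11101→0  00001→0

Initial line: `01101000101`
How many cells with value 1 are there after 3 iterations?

6

iteration 1: 00100001110
iteration 2: 10000000100
iteration 3: 11011101000
count of 1: 6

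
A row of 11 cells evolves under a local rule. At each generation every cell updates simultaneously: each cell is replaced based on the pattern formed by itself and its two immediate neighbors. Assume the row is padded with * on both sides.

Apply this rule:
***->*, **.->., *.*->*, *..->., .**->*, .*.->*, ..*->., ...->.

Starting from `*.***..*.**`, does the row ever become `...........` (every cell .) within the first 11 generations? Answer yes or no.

.***...****
***....****
**.....****
*......****
.......****
.......****  (fixed point — unchanged through generation 11)
generation 11 is .......****, still not uniform .

no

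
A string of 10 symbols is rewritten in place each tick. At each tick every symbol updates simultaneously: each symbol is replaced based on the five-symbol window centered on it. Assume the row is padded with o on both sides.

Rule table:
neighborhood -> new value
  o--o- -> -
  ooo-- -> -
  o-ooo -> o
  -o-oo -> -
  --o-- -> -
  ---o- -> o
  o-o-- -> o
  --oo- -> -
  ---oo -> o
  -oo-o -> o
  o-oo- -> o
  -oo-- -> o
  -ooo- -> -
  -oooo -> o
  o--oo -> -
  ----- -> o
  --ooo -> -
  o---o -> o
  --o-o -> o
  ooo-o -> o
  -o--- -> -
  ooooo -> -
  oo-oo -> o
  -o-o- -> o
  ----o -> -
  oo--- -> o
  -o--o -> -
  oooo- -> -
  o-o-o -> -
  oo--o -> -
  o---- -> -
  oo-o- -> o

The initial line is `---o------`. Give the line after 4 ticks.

ooo---oo-o
---ooo-ooo
ooo--oooo-
------o-oo

------o-oo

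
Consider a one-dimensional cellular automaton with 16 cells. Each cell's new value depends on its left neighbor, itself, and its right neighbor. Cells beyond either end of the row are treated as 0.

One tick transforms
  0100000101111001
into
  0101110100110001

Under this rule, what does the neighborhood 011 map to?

0

At position 9 the neighborhood is 011; the next row has 0 there.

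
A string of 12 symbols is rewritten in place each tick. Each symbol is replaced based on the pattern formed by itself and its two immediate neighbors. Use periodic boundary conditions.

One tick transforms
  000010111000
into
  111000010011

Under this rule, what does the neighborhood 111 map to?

1

At position 7 the neighborhood is 111; the next row has 1 there.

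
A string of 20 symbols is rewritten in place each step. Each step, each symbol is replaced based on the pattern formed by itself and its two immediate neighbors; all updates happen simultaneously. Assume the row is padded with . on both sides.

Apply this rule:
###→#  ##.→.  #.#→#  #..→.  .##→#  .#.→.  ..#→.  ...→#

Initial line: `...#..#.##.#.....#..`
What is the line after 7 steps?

step 1: ##.....##.#..###...#
step 2: #..###.#.#...##..#..
step 3: ...##.#.#..#.#.....#
step 4: ##.#.#.#....#..###..
step 5: #.#.#.#..##....##..#
step 6: .#.#.#...#..##.#....
step 7: ..#.#..#....#.#..###

..#.#..#....#.#..###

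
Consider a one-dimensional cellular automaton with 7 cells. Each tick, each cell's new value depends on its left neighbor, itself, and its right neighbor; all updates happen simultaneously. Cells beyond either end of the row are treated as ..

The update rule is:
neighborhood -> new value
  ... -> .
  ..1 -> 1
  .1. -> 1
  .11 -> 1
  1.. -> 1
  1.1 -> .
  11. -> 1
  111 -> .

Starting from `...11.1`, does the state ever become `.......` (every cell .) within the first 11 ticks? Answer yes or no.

..111.1
.11.1.1
111.1.1
1.1.1.1
1.1.1.1  (fixed point — unchanged through tick 11)
tick 11 is 1.1.1.1, still not uniform .

no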